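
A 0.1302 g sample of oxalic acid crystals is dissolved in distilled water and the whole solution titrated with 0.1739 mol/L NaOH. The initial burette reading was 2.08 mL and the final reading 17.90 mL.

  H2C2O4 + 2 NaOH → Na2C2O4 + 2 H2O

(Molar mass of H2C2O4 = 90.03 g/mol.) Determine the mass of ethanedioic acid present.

0.1238 g

n(NaOH) = 0.01582 L × 0.1739 mol/L = 2.751 × 10^-3 mol
From the 1:2 ratio, n(H2C2O4) = 1/2 × 2.751 × 10^-3 = 1.376 × 10^-3 mol
mass of H2C2O4 = 1.376 × 10^-3 × 90.03 g/mol = 0.1238 g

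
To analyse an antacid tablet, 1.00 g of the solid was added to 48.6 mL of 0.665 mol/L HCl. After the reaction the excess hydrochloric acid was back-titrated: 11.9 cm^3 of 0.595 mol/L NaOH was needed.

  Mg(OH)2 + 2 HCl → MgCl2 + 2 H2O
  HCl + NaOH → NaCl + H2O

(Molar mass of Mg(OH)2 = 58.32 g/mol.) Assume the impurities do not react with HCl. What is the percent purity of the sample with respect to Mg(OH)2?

n(HCl) added = 0.0486 × 0.665 = 0.0323 mol
n(NaOH) used in back-titration = 0.0119 × 0.595 = 7.08 × 10^-3 mol
n(HCl) left over = 7.08 × 10^-3 mol (1:1 ratio)
n(HCl) consumed by analyte = 0.0323 − 7.08 × 10^-3 = 0.0252 mol
From the 1:2 ratio, n(Mg(OH)2) = 1/2 × 0.0252 = 0.0126 mol
mass of Mg(OH)2 = 0.0126 × 58.32 = 0.736 g
% Mg(OH)2 = 0.736 / 1.00 × 100 = 73.6 %

73.6 %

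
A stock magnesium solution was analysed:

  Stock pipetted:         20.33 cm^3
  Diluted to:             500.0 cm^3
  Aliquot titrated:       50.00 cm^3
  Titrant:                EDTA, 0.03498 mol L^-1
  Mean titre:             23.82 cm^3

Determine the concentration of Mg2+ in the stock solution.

0.4098 mol/L

Mg^2+ + EDTA^4- → [Mg(EDTA)]^2-
n(EDTA) = 0.02382 × 0.03498 = 8.332 × 10^-4 mol
n(Mg2+) in the aliquot = 8.332 × 10^-4 mol (1:1 ratio)
[Mg2+]_dilute = 8.332 × 10^-4 / 0.05000 = 0.01666 mol/L
Dilution factor = 500.0 / 20.33 = 24.59
[Mg2+]_stock = 0.01666 × 24.59 = 0.4098 mol/L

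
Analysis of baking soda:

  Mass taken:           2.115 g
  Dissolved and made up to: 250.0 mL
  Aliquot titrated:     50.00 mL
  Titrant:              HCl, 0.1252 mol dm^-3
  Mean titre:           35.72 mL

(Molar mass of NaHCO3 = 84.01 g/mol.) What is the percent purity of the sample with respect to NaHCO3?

88.82 %

NaHCO3 + HCl → NaCl + H2O + CO2
n(HCl) per titration = 0.03572 × 0.1252 = 4.472 × 10^-3 mol
n(NaHCO3) in each aliquot = 4.472 × 10^-3 mol (1:1 ratio)
n(NaHCO3) in the whole flask = 4.472 × 10^-3 × 250.0/50.00 = 0.02236 mol
mass of NaHCO3 = 0.02236 × 84.01 = 1.879 g
% NaHCO3 = 1.879 / 2.115 × 100 = 88.82 %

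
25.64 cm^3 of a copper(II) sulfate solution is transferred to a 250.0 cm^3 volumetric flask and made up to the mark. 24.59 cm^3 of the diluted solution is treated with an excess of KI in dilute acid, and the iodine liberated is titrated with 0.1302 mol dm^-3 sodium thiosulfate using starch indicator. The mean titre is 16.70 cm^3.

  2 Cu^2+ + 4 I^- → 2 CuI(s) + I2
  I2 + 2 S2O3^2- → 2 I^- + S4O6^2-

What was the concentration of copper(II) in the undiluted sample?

n(S2O3^2-) = 0.01670 × 0.1302 = 2.174 × 10^-3 mol
n(I2) = n(S2O3^2-)/2 = 1.087 × 10^-3 mol
From the 2:1 ratio, n(Cu2+) in the aliquot = 2/1 × 1.087 × 10^-3 = 2.174 × 10^-3 mol
[Cu2+]_dilute = 2.174 × 10^-3 / 0.02459 = 0.08842 mol/L
[Cu2+]_original = 0.08842 × 250.0/25.64 = 0.8622 mol/L

0.8622 mol/L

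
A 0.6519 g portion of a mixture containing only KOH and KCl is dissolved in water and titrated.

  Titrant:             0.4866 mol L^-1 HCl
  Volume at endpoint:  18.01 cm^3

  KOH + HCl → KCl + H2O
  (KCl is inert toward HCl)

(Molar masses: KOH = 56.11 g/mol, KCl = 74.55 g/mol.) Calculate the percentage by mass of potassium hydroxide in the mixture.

n(HCl) = 0.01801 × 0.4866 = 8.764 × 10^-3 mol
Let x = n(KOH), y = n(KCl).
Titrant: 1x = 8.764 × 10^-3;  mass: 56.11x + 74.55y = 0.6519
Solving, x = 8.764 × 10^-3 mol, y = 2.149 × 10^-3 mol
mass of KOH = 8.764 × 10^-3 × 56.11 = 0.4917 g
% KOH = 0.4917 / 0.6519 × 100 = 75.43 %

75.43 %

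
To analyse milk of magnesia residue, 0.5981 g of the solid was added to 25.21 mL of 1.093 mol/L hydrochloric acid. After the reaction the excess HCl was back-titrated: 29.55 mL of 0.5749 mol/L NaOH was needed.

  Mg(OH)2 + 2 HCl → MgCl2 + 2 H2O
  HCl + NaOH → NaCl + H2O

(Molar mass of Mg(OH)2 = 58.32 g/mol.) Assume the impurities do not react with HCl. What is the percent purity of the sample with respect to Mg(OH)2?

n(HCl) added = 0.02521 × 1.093 = 0.02755 mol
n(NaOH) used in back-titration = 0.02955 × 0.5749 = 0.01699 mol
n(HCl) left over = 0.01699 mol (1:1 ratio)
n(HCl) consumed by analyte = 0.02755 − 0.01699 = 0.01057 mol
From the 1:2 ratio, n(Mg(OH)2) = 1/2 × 0.01057 = 5.283 × 10^-3 mol
mass of Mg(OH)2 = 5.283 × 10^-3 × 58.32 = 0.3081 g
% Mg(OH)2 = 0.3081 / 0.5981 × 100 = 51.52 %

51.52 %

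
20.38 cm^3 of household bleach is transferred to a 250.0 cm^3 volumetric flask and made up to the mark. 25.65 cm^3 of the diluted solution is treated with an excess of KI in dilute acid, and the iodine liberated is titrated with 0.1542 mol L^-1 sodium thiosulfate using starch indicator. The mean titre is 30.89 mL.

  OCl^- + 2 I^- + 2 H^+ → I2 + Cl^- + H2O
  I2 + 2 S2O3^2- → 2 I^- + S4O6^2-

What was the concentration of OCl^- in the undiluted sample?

n(S2O3^2-) = 0.03089 × 0.1542 = 4.763 × 10^-3 mol
n(I2) = n(S2O3^2-)/2 = 2.382 × 10^-3 mol
n(OCl^-) in the aliquot = 2.382 × 10^-3 mol (1:1 ratio)
[OCl^-]_dilute = 2.382 × 10^-3 / 0.02565 = 0.09285 mol/L
[OCl^-]_original = 0.09285 × 250.0/20.38 = 1.139 mol/L

1.139 mol/L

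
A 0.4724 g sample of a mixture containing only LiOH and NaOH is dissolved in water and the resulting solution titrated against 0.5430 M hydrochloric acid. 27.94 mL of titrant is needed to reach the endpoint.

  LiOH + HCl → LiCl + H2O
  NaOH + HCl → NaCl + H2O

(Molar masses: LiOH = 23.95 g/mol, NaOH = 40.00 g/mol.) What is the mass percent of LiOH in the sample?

n(HCl) = 0.02794 × 0.5430 = 0.01517 mol
Let x = n(LiOH), y = n(NaOH).
Titrant: 1x + 1y = 0.01517;  mass: 23.95x + 40.00y = 0.4724
Solving, x = 8.377 × 10^-3 mol, y = 6.794 × 10^-3 mol
mass of LiOH = 8.377 × 10^-3 × 23.95 = 0.2006 g
% LiOH = 0.2006 / 0.4724 × 100 = 42.47 %

42.47 %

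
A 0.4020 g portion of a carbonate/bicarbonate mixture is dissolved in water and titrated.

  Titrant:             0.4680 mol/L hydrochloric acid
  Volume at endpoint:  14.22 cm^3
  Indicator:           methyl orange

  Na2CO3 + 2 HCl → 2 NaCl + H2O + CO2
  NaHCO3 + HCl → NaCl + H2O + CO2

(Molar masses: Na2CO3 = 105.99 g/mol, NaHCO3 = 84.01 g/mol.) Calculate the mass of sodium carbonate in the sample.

0.2684 g

n(HCl) = 0.01422 × 0.4680 = 6.655 × 10^-3 mol
Let x = n(Na2CO3), y = n(NaHCO3).
Titrant: 2x + 1y = 6.655 × 10^-3;  mass: 105.99x + 84.01y = 0.4020
Solving, x = 2.532 × 10^-3 mol, y = 1.590 × 10^-3 mol
mass of Na2CO3 = 2.532 × 10^-3 × 105.99 = 0.2684 g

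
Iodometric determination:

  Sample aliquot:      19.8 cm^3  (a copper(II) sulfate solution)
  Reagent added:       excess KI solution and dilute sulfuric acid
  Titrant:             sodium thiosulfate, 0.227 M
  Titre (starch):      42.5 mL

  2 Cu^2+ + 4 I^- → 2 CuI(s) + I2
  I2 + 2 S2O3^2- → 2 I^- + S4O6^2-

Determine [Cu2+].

0.487 M

n(S2O3^2-) = 0.0425 × 0.227 = 9.65 × 10^-3 mol
n(I2) = n(S2O3^2-)/2 = 4.82 × 10^-3 mol
From the 2:1 ratio, n(Cu2+) in the aliquot = 2/1 × 4.82 × 10^-3 = 9.65 × 10^-3 mol
[Cu2+] = 9.65 × 10^-3 / 0.0198 = 0.487 mol/L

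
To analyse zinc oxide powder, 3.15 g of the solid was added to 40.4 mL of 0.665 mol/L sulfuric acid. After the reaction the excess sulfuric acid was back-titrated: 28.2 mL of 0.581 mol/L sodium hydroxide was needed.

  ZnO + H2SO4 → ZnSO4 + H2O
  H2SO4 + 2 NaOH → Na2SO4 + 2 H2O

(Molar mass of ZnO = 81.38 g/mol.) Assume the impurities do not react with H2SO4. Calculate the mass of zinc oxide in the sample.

n(H2SO4) added = 0.0404 × 0.665 = 0.0269 mol
n(NaOH) used in back-titration = 0.0282 × 0.581 = 0.0164 mol
From the 1:2 ratio, n(H2SO4) left over = 1/2 × 0.0164 = 8.19 × 10^-3 mol
n(H2SO4) consumed by analyte = 0.0269 − 8.19 × 10^-3 = 0.0187 mol
n(ZnO) = 0.0187 mol (1:1 ratio)
mass of ZnO = 0.0187 × 81.38 = 1.52 g

1.52 g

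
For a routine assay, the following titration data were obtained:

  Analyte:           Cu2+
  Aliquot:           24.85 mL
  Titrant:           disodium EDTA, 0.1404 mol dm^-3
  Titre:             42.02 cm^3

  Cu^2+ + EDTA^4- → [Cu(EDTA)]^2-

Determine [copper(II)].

n(EDTA) = 0.04202 L × 0.1404 mol/L = 5.900 × 10^-3 mol
n(Cu2+) = 5.900 × 10^-3 mol (1:1 mole ratio)
[Cu2+] = 5.900 × 10^-3 mol / 0.02485 L = 0.2374 mol/L

0.2374 mol/L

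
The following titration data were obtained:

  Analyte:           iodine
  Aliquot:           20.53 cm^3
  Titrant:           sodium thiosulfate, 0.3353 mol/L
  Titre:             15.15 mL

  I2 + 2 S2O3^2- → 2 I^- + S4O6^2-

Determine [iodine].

0.1237 mol/L

n(Na2S2O3) = 0.01515 L × 0.3353 mol/L = 5.080 × 10^-3 mol
From the 1:2 mole ratio, n(I2) = 1/2 × 5.080 × 10^-3 = 2.540 × 10^-3 mol
[I2] = 2.540 × 10^-3 mol / 0.02053 L = 0.1237 mol/L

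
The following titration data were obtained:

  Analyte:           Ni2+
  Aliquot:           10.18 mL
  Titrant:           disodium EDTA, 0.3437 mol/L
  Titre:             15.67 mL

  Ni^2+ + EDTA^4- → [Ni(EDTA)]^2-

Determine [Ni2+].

0.5291 mol/L

n(EDTA) = 0.01567 L × 0.3437 mol/L = 5.386 × 10^-3 mol
n(Ni2+) = 5.386 × 10^-3 mol (1:1 mole ratio)
[Ni2+] = 5.386 × 10^-3 mol / 0.01018 L = 0.5291 mol/L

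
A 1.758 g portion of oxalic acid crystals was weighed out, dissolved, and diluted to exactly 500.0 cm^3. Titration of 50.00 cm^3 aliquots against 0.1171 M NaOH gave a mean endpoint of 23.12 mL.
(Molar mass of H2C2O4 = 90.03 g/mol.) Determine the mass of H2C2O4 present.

H2C2O4 + 2 NaOH → Na2C2O4 + 2 H2O
n(NaOH) per titration = 0.02312 × 0.1171 = 2.707 × 10^-3 mol
From the 1:2 ratio, n(H2C2O4) in each aliquot = 1/2 × 2.707 × 10^-3 = 1.354 × 10^-3 mol
n(H2C2O4) in the whole flask = 1.354 × 10^-3 × 500.0/50.00 = 0.01354 mol
mass of H2C2O4 = 0.01354 × 90.03 = 1.219 g

1.219 g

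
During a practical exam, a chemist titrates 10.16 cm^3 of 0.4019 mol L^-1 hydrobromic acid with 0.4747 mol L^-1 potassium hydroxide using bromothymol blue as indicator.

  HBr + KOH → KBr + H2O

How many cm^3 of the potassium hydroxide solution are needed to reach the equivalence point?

n(HBr) = 0.01016 L × 0.4019 mol/L = 4.083 × 10^-3 mol
n(KOH) = 4.083 × 10^-3 mol (1:1 stoichiometry)
V(KOH) = 4.083 × 10^-3 mol / 0.4747 mol/L = 0.008602 L = 8.602 mL

8.602 mL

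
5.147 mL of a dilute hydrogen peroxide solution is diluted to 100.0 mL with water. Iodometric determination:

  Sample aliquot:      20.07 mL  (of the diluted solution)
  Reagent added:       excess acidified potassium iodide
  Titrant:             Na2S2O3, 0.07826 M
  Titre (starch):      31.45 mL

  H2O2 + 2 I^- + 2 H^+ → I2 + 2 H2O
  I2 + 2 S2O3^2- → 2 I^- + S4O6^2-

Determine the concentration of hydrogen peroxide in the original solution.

1.191 M

n(S2O3^2-) = 0.03145 × 0.07826 = 2.461 × 10^-3 mol
n(I2) = n(S2O3^2-)/2 = 1.231 × 10^-3 mol
n(H2O2) in the aliquot = 1.231 × 10^-3 mol (1:1 ratio)
[H2O2]_dilute = 1.231 × 10^-3 / 0.02007 = 0.06132 mol/L
[H2O2]_original = 0.06132 × 100.0/5.147 = 1.191 mol/L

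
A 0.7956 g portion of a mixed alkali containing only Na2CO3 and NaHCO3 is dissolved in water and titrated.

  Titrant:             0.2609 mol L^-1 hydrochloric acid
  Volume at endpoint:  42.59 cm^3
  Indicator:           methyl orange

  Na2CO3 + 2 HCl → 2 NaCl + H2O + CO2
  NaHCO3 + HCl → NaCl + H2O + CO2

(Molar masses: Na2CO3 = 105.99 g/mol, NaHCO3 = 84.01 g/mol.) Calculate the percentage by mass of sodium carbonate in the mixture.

29.62 %

n(HCl) = 0.04259 × 0.2609 = 0.01111 mol
Let x = n(Na2CO3), y = n(NaHCO3).
Titrant: 2x + 1y = 0.01111;  mass: 105.99x + 84.01y = 0.7956
Solving, x = 2.223 × 10^-3 mol, y = 6.666 × 10^-3 mol
mass of Na2CO3 = 2.223 × 10^-3 × 105.99 = 0.2356 g
% Na2CO3 = 0.2356 / 0.7956 × 100 = 29.62 %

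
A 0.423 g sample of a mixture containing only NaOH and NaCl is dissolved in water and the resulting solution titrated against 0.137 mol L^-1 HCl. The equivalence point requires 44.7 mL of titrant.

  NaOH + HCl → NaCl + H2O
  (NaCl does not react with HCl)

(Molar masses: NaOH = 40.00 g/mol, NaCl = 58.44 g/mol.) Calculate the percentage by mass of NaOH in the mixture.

n(HCl) = 0.0447 × 0.137 = 6.12 × 10^-3 mol
Let x = n(NaOH), y = n(NaCl).
Titrant: 1x = 6.12 × 10^-3;  mass: 40.00x + 58.44y = 0.423
Solving, x = 6.12 × 10^-3 mol, y = 3.05 × 10^-3 mol
mass of NaOH = 6.12 × 10^-3 × 40.00 = 0.245 g
% NaOH = 0.245 / 0.423 × 100 = 57.9 %

57.9 %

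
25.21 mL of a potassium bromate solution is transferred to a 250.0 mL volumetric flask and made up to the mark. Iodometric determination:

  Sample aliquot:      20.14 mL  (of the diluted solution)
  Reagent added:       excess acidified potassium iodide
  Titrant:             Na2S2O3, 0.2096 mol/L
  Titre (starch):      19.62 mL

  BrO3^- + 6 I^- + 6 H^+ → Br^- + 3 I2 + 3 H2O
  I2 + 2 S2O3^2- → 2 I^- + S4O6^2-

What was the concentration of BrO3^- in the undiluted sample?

0.3375 mol/L

n(S2O3^2-) = 0.01962 × 0.2096 = 4.112 × 10^-3 mol
n(I2) = n(S2O3^2-)/2 = 2.056 × 10^-3 mol
From the 1:3 ratio, n(BrO3^-) in the aliquot = 1/3 × 2.056 × 10^-3 = 6.854 × 10^-4 mol
[BrO3^-]_dilute = 6.854 × 10^-4 / 0.02014 = 0.03403 mol/L
[BrO3^-]_original = 0.03403 × 250.0/25.21 = 0.3375 mol/L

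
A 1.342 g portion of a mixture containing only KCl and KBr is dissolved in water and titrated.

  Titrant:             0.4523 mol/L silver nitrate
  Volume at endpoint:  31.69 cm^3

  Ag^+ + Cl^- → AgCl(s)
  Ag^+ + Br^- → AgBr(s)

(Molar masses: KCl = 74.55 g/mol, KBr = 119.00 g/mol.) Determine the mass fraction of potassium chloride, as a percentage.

n(AgNO3) = 0.03169 × 0.4523 = 0.01433 mol
Let x = n(KCl), y = n(KBr).
Titrant: 1x + 1y = 0.01433;  mass: 74.55x + 119.00y = 1.342
Solving, x = 8.182 × 10^-3 mol, y = 6.152 × 10^-3 mol
mass of KCl = 8.182 × 10^-3 × 74.55 = 0.6099 g
% KCl = 0.6099 / 1.342 × 100 = 45.45 %

45.45 %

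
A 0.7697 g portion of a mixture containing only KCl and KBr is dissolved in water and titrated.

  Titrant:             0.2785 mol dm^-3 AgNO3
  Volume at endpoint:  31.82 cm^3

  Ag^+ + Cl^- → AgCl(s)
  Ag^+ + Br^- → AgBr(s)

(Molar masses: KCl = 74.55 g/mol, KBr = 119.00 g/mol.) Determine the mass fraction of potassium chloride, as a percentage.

n(AgNO3) = 0.03182 × 0.2785 = 8.862 × 10^-3 mol
Let x = n(KCl), y = n(KBr).
Titrant: 1x + 1y = 8.862 × 10^-3;  mass: 74.55x + 119.00y = 0.7697
Solving, x = 6.409 × 10^-3 mol, y = 2.453 × 10^-3 mol
mass of KCl = 6.409 × 10^-3 × 74.55 = 0.4778 g
% KCl = 0.4778 / 0.7697 × 100 = 62.07 %

62.07 %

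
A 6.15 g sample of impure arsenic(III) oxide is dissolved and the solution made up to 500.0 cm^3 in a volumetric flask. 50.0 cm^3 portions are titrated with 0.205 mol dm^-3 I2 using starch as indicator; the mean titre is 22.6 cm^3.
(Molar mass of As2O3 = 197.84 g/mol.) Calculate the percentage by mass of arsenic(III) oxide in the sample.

74.5 %

As2O3 + 2 I2 + 2 H2O → As2O5 + 4 HI
n(I2) per titration = 0.0226 × 0.205 = 4.63 × 10^-3 mol
From the 1:2 ratio, n(As2O3) in each aliquot = 1/2 × 4.63 × 10^-3 = 2.32 × 10^-3 mol
n(As2O3) in the whole flask = 2.32 × 10^-3 × 500.0/50.0 = 0.0232 mol
mass of As2O3 = 0.0232 × 197.84 = 4.58 g
% As2O3 = 4.58 / 6.15 × 100 = 74.5 %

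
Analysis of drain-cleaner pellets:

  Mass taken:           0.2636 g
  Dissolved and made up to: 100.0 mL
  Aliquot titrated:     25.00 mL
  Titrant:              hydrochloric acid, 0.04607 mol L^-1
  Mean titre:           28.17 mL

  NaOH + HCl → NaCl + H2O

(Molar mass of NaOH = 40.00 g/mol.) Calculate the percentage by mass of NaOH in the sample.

78.77 %

n(HCl) per titration = 0.02817 × 0.04607 = 1.298 × 10^-3 mol
n(NaOH) in each aliquot = 1.298 × 10^-3 mol (1:1 ratio)
n(NaOH) in the whole flask = 1.298 × 10^-3 × 100.0/25.00 = 5.191 × 10^-3 mol
mass of NaOH = 5.191 × 10^-3 × 40.00 = 0.2076 g
% NaOH = 0.2076 / 0.2636 × 100 = 78.77 %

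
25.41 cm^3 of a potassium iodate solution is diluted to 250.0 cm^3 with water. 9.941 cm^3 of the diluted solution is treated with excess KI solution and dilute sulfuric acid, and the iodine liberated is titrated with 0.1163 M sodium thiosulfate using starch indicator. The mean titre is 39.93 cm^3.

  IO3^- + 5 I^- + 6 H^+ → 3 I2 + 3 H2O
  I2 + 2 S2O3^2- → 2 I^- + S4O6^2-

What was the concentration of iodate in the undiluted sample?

n(S2O3^2-) = 0.03993 × 0.1163 = 4.644 × 10^-3 mol
n(I2) = n(S2O3^2-)/2 = 2.322 × 10^-3 mol
From the 1:3 ratio, n(IO3^-) in the aliquot = 1/3 × 2.322 × 10^-3 = 7.740 × 10^-4 mol
[IO3^-]_dilute = 7.740 × 10^-4 / 0.009941 = 0.07786 mol/L
[IO3^-]_original = 0.07786 × 250.0/25.41 = 0.7660 mol/L

0.7660 M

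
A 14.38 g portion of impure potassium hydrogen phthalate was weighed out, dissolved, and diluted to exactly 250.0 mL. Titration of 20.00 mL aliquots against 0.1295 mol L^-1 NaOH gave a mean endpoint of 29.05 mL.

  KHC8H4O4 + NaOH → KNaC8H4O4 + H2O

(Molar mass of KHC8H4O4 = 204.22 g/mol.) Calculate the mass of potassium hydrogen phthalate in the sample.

n(NaOH) per titration = 0.02905 × 0.1295 = 3.762 × 10^-3 mol
n(KHC8H4O4) in each aliquot = 3.762 × 10^-3 mol (1:1 ratio)
n(KHC8H4O4) in the whole flask = 3.762 × 10^-3 × 250.0/20.00 = 0.04702 mol
mass of KHC8H4O4 = 0.04702 × 204.22 = 9.603 g

9.603 g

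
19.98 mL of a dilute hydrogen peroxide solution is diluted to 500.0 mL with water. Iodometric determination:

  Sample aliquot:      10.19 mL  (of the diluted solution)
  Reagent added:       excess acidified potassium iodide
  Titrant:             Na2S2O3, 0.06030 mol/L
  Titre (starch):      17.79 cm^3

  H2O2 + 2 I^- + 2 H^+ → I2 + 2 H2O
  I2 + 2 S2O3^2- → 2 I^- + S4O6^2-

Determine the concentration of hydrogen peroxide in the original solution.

n(S2O3^2-) = 0.01779 × 0.06030 = 1.073 × 10^-3 mol
n(I2) = n(S2O3^2-)/2 = 5.364 × 10^-4 mol
n(H2O2) in the aliquot = 5.364 × 10^-4 mol (1:1 ratio)
[H2O2]_dilute = 5.364 × 10^-4 / 0.01019 = 0.05264 mol/L
[H2O2]_original = 0.05264 × 500.0/19.98 = 1.317 mol/L

1.317 mol/L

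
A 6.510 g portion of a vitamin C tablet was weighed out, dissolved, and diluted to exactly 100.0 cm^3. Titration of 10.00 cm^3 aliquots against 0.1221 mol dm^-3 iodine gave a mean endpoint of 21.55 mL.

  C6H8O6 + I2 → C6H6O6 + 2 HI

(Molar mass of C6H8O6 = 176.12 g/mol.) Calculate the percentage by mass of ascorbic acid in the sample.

71.19 %

n(I2) per titration = 0.02155 × 0.1221 = 2.631 × 10^-3 mol
n(C6H8O6) in each aliquot = 2.631 × 10^-3 mol (1:1 ratio)
n(C6H8O6) in the whole flask = 2.631 × 10^-3 × 100.0/10.00 = 0.02631 mol
mass of C6H8O6 = 0.02631 × 176.12 = 4.634 g
% C6H8O6 = 4.634 / 6.510 × 100 = 71.19 %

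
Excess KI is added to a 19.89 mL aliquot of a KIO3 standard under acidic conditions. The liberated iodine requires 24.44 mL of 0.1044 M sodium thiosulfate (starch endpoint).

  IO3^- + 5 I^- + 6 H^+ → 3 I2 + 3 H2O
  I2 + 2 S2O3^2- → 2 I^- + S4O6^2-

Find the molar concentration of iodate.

0.02138 M

n(S2O3^2-) = 0.02444 × 0.1044 = 2.552 × 10^-3 mol
n(I2) = n(S2O3^2-)/2 = 1.276 × 10^-3 mol
From the 1:3 ratio, n(IO3^-) in the aliquot = 1/3 × 1.276 × 10^-3 = 4.253 × 10^-4 mol
[IO3^-] = 4.253 × 10^-4 / 0.01989 = 0.02138 mol/L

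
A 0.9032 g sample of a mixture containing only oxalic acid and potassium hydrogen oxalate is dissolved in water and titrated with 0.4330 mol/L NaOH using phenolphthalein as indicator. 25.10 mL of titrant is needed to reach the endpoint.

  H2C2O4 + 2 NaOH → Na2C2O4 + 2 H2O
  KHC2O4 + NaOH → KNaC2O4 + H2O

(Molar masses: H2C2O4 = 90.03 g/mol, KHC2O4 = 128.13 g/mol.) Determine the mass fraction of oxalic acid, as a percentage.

n(NaOH) = 0.02510 × 0.4330 = 0.01087 mol
Let x = n(H2C2O4), y = n(KHC2O4).
Titrant: 2x + 1y = 0.01087;  mass: 90.03x + 128.13y = 0.9032
Solving, x = 2.944 × 10^-3 mol, y = 4.981 × 10^-3 mol
mass of H2C2O4 = 2.944 × 10^-3 × 90.03 = 0.2650 g
% H2C2O4 = 0.2650 / 0.9032 × 100 = 29.34 %

29.34 %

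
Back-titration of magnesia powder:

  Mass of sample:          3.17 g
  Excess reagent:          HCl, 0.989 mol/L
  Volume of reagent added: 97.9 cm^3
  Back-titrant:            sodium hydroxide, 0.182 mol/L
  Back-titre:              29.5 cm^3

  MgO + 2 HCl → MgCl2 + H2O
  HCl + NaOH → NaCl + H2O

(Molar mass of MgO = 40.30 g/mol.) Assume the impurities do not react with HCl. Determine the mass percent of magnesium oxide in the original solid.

58.1 %

n(HCl) added = 0.0979 × 0.989 = 0.0968 mol
n(NaOH) used in back-titration = 0.0295 × 0.182 = 5.37 × 10^-3 mol
n(HCl) left over = 5.37 × 10^-3 mol (1:1 ratio)
n(HCl) consumed by analyte = 0.0968 − 5.37 × 10^-3 = 0.0915 mol
From the 1:2 ratio, n(MgO) = 1/2 × 0.0915 = 0.0457 mol
mass of MgO = 0.0457 × 40.30 = 1.84 g
% MgO = 1.84 / 3.17 × 100 = 58.1 %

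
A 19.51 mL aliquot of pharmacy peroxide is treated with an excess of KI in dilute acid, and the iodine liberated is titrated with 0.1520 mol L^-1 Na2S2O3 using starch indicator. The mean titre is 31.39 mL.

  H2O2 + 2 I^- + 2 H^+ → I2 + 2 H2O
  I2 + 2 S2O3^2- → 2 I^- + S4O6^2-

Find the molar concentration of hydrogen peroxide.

0.1223 mol/L

n(S2O3^2-) = 0.03139 × 0.1520 = 4.771 × 10^-3 mol
n(I2) = n(S2O3^2-)/2 = 2.386 × 10^-3 mol
n(H2O2) in the aliquot = 2.386 × 10^-3 mol (1:1 ratio)
[H2O2] = 2.386 × 10^-3 / 0.01951 = 0.1223 mol/L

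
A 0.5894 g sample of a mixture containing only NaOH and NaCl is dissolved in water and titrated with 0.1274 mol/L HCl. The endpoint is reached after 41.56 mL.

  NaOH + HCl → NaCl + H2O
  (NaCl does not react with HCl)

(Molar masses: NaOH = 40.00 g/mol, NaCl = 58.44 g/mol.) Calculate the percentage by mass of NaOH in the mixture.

n(HCl) = 0.04156 × 0.1274 = 5.295 × 10^-3 mol
Let x = n(NaOH), y = n(NaCl).
Titrant: 1x = 5.295 × 10^-3;  mass: 40.00x + 58.44y = 0.5894
Solving, x = 5.295 × 10^-3 mol, y = 6.462 × 10^-3 mol
mass of NaOH = 5.295 × 10^-3 × 40.00 = 0.2118 g
% NaOH = 0.2118 / 0.5894 × 100 = 35.93 %

35.93 %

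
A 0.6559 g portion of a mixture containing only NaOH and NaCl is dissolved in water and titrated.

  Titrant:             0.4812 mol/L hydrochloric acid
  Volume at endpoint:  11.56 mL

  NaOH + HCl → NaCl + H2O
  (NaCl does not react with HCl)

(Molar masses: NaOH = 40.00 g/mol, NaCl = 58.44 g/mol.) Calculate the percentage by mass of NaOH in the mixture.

n(HCl) = 0.01156 × 0.4812 = 5.563 × 10^-3 mol
Let x = n(NaOH), y = n(NaCl).
Titrant: 1x = 5.563 × 10^-3;  mass: 40.00x + 58.44y = 0.6559
Solving, x = 5.563 × 10^-3 mol, y = 7.416 × 10^-3 mol
mass of NaOH = 5.563 × 10^-3 × 40.00 = 0.2225 g
% NaOH = 0.2225 / 0.6559 × 100 = 33.92 %

33.92 %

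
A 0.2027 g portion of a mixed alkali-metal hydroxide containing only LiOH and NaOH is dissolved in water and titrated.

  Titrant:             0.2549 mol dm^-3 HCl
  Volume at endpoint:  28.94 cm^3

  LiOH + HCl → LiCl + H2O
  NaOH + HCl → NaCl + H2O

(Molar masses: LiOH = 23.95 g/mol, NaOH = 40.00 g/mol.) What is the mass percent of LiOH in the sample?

n(HCl) = 0.02894 × 0.2549 = 7.377 × 10^-3 mol
Let x = n(LiOH), y = n(NaOH).
Titrant: 1x + 1y = 7.377 × 10^-3;  mass: 23.95x + 40.00y = 0.2027
Solving, x = 5.755 × 10^-3 mol, y = 1.622 × 10^-3 mol
mass of LiOH = 5.755 × 10^-3 × 23.95 = 0.1378 g
% LiOH = 0.1378 / 0.2027 × 100 = 68.00 %

68.00 %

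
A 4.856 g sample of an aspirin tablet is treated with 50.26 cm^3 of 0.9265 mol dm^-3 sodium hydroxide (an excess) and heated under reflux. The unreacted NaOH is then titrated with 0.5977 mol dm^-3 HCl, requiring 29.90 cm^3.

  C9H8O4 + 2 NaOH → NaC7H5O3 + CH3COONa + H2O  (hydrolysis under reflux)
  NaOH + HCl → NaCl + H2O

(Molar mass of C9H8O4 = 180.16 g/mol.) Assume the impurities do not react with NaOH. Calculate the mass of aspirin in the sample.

n(NaOH) added = 0.05026 × 0.9265 = 0.04657 mol
n(HCl) used in back-titration = 0.02990 × 0.5977 = 0.01787 mol
n(NaOH) left over = 0.01787 mol (1:1 ratio)
n(NaOH) consumed by analyte = 0.04657 − 0.01787 = 0.02869 mol
From the 1:2 ratio, n(C9H8O4) = 1/2 × 0.02869 = 0.01435 mol
mass of C9H8O4 = 0.01435 × 180.16 = 2.585 g

2.585 g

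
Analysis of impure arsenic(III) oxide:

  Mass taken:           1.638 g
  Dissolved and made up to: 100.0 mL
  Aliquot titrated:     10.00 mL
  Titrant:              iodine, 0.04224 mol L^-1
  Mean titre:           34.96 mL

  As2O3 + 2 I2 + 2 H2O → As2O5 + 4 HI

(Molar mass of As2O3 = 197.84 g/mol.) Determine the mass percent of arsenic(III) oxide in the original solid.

89.18 %

n(I2) per titration = 0.03496 × 0.04224 = 1.477 × 10^-3 mol
From the 1:2 ratio, n(As2O3) in each aliquot = 1/2 × 1.477 × 10^-3 = 7.384 × 10^-4 mol
n(As2O3) in the whole flask = 7.384 × 10^-4 × 100.0/10.00 = 7.384 × 10^-3 mol
mass of As2O3 = 7.384 × 10^-3 × 197.84 = 1.461 g
% As2O3 = 1.461 / 1.638 × 100 = 89.18 %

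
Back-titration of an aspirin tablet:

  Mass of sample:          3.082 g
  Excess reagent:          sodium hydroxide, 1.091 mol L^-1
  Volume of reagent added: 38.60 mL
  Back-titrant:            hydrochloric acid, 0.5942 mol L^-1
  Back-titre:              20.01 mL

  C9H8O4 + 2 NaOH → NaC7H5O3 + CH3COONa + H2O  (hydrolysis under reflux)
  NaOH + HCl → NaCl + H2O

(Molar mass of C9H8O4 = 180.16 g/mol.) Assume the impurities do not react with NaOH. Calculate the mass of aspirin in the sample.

n(NaOH) added = 0.03860 × 1.091 = 0.04211 mol
n(HCl) used in back-titration = 0.02001 × 0.5942 = 0.01189 mol
n(NaOH) left over = 0.01189 mol (1:1 ratio)
n(NaOH) consumed by analyte = 0.04211 − 0.01189 = 0.03022 mol
From the 1:2 ratio, n(C9H8O4) = 1/2 × 0.03022 = 0.01511 mol
mass of C9H8O4 = 0.01511 × 180.16 = 2.722 g

2.722 g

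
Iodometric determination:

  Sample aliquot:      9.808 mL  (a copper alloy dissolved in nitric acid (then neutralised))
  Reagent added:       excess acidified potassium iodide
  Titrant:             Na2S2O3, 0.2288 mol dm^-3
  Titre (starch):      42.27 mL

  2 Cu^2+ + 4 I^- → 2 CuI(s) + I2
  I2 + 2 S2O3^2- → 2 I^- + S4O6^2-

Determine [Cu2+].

n(S2O3^2-) = 0.04227 × 0.2288 = 9.671 × 10^-3 mol
n(I2) = n(S2O3^2-)/2 = 4.836 × 10^-3 mol
From the 2:1 ratio, n(Cu2+) in the aliquot = 2/1 × 4.836 × 10^-3 = 9.671 × 10^-3 mol
[Cu2+] = 9.671 × 10^-3 / 0.009808 = 0.9861 mol/L

0.9861 mol/L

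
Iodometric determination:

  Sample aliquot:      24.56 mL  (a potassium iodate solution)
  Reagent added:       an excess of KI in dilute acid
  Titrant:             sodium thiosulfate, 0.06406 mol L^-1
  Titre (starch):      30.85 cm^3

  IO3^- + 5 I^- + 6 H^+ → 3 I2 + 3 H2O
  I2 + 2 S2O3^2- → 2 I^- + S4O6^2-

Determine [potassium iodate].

0.01341 mol/L

n(S2O3^2-) = 0.03085 × 0.06406 = 1.976 × 10^-3 mol
n(I2) = n(S2O3^2-)/2 = 9.881 × 10^-4 mol
From the 1:3 ratio, n(IO3^-) in the aliquot = 1/3 × 9.881 × 10^-4 = 3.294 × 10^-4 mol
[IO3^-] = 3.294 × 10^-4 / 0.02456 = 0.01341 mol/L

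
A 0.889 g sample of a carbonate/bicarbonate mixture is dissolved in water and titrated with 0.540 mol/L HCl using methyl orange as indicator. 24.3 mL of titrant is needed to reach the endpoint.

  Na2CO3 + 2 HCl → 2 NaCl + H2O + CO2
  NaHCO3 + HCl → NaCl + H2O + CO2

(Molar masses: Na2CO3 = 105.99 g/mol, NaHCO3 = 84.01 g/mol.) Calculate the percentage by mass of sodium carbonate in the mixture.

n(HCl) = 0.0243 × 0.540 = 0.0131 mol
Let x = n(Na2CO3), y = n(NaHCO3).
Titrant: 2x + 1y = 0.0131;  mass: 105.99x + 84.01y = 0.889
Solving, x = 3.44 × 10^-3 mol, y = 6.24 × 10^-3 mol
mass of Na2CO3 = 3.44 × 10^-3 × 105.99 = 0.365 g
% Na2CO3 = 0.365 / 0.889 × 100 = 41.0 %

41.0 %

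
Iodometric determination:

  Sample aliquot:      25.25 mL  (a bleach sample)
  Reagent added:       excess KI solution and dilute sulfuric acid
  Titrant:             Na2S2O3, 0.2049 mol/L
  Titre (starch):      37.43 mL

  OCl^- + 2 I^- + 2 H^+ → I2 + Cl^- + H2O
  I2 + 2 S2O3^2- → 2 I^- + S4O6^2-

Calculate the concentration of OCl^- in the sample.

n(S2O3^2-) = 0.03743 × 0.2049 = 7.669 × 10^-3 mol
n(I2) = n(S2O3^2-)/2 = 3.835 × 10^-3 mol
n(OCl^-) in the aliquot = 3.835 × 10^-3 mol (1:1 ratio)
[OCl^-] = 3.835 × 10^-3 / 0.02525 = 0.1519 mol/L

0.1519 mol/L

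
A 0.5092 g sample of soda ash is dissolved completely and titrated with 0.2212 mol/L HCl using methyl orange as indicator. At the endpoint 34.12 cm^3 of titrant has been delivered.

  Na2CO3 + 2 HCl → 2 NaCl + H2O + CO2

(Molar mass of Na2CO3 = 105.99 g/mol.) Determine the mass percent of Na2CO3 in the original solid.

n(HCl) = 0.03412 L × 0.2212 mol/L = 7.547 × 10^-3 mol
From the 1:2 ratio, n(Na2CO3) = 1/2 × 7.547 × 10^-3 = 3.774 × 10^-3 mol
mass of Na2CO3 = 3.774 × 10^-3 × 105.99 g/mol = 0.4000 g
% Na2CO3 = 0.4000 / 0.5092 × 100 = 78.55 %

78.55 %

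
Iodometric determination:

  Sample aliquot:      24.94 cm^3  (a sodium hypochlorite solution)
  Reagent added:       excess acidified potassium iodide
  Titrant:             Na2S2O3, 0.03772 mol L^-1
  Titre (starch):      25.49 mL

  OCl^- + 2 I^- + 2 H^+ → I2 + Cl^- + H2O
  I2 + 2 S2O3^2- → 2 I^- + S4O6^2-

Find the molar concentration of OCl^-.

n(S2O3^2-) = 0.02549 × 0.03772 = 9.615 × 10^-4 mol
n(I2) = n(S2O3^2-)/2 = 4.807 × 10^-4 mol
n(OCl^-) in the aliquot = 4.807 × 10^-4 mol (1:1 ratio)
[OCl^-] = 4.807 × 10^-4 / 0.02494 = 0.01928 mol/L

0.01928 mol/L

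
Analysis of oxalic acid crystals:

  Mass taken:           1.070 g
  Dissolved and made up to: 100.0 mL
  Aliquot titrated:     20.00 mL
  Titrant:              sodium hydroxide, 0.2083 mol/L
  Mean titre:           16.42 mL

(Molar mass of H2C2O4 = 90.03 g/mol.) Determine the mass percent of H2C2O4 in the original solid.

71.95 %

H2C2O4 + 2 NaOH → Na2C2O4 + 2 H2O
n(NaOH) per titration = 0.01642 × 0.2083 = 3.420 × 10^-3 mol
From the 1:2 ratio, n(H2C2O4) in each aliquot = 1/2 × 3.420 × 10^-3 = 1.710 × 10^-3 mol
n(H2C2O4) in the whole flask = 1.710 × 10^-3 × 100.0/20.00 = 8.551 × 10^-3 mol
mass of H2C2O4 = 8.551 × 10^-3 × 90.03 = 0.7698 g
% H2C2O4 = 0.7698 / 1.070 × 100 = 71.95 %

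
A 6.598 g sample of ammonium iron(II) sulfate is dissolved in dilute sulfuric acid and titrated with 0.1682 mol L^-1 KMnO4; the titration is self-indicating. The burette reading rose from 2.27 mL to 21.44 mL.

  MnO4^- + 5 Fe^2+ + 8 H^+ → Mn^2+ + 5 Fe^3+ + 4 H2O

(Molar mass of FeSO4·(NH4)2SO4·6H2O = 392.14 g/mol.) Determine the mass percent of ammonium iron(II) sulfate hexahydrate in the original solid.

95.82 %

n(KMnO4) = 0.01917 L × 0.1682 mol/L = 3.224 × 10^-3 mol
From the 5:1 ratio, n(FeSO4·(NH4)2SO4·6H2O) = 5/1 × 3.224 × 10^-3 = 0.01612 mol
mass of FeSO4·(NH4)2SO4·6H2O = 0.01612 × 392.14 g/mol = 6.322 g
% FeSO4·(NH4)2SO4·6H2O = 6.322 / 6.598 × 100 = 95.82 %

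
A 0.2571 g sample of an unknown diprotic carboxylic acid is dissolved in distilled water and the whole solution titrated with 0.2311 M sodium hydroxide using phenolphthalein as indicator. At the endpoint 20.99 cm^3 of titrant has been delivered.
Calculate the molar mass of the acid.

106.0 g/mol

n(NaOH) = 0.02099 L × 0.2311 mol/L = 4.851 × 10^-3 mol
From the 1:2 ratio, n(H2A) = 1/2 × 4.851 × 10^-3 = 2.425 × 10^-3 mol
M = m / n = 0.2571 g / 2.425 × 10^-3 mol = 106.0 g/mol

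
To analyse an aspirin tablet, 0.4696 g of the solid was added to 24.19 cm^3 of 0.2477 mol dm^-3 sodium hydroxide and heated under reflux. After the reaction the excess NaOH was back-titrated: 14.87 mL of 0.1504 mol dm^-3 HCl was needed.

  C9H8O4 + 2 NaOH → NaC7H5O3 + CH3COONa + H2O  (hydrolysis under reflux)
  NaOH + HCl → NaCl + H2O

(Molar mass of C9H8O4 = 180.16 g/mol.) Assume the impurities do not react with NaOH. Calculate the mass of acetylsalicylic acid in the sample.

n(NaOH) added = 0.02419 × 0.2477 = 5.992 × 10^-3 mol
n(HCl) used in back-titration = 0.01487 × 0.1504 = 2.236 × 10^-3 mol
n(NaOH) left over = 2.236 × 10^-3 mol (1:1 ratio)
n(NaOH) consumed by analyte = 5.992 × 10^-3 − 2.236 × 10^-3 = 3.755 × 10^-3 mol
From the 1:2 ratio, n(C9H8O4) = 1/2 × 3.755 × 10^-3 = 1.878 × 10^-3 mol
mass of C9H8O4 = 1.878 × 10^-3 × 180.16 = 0.3383 g

0.3383 g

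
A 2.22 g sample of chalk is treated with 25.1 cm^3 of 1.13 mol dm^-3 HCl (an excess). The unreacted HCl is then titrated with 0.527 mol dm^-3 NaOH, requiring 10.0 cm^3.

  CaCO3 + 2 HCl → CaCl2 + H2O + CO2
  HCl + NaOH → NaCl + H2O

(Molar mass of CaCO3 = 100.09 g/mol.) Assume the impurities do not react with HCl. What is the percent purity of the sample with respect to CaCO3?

52.1 %

n(HCl) added = 0.0251 × 1.13 = 0.0284 mol
n(NaOH) used in back-titration = 0.0100 × 0.527 = 5.27 × 10^-3 mol
n(HCl) left over = 5.27 × 10^-3 mol (1:1 ratio)
n(HCl) consumed by analyte = 0.0284 − 5.27 × 10^-3 = 0.0231 mol
From the 1:2 ratio, n(CaCO3) = 1/2 × 0.0231 = 0.0115 mol
mass of CaCO3 = 0.0115 × 100.09 = 1.16 g
% CaCO3 = 1.16 / 2.22 × 100 = 52.1 %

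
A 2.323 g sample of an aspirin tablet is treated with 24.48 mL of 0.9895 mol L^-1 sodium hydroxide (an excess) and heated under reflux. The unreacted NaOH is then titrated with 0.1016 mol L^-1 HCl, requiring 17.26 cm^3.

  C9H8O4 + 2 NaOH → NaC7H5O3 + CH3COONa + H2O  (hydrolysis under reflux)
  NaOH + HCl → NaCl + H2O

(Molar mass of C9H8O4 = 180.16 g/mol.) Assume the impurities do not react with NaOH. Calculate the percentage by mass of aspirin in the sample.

87.13 %

n(NaOH) added = 0.02448 × 0.9895 = 0.02422 mol
n(HCl) used in back-titration = 0.01726 × 0.1016 = 1.754 × 10^-3 mol
n(NaOH) left over = 1.754 × 10^-3 mol (1:1 ratio)
n(NaOH) consumed by analyte = 0.02422 − 1.754 × 10^-3 = 0.02247 mol
From the 1:2 ratio, n(C9H8O4) = 1/2 × 0.02247 = 0.01123 mol
mass of C9H8O4 = 0.01123 × 180.16 = 2.024 g
% C9H8O4 = 2.024 / 2.323 × 100 = 87.13 %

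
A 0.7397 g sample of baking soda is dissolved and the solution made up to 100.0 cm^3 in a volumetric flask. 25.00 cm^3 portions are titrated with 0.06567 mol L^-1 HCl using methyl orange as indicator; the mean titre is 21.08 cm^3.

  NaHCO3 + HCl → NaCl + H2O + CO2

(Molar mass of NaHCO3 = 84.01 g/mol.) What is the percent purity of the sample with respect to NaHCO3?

62.89 %

n(HCl) per titration = 0.02108 × 0.06567 = 1.384 × 10^-3 mol
n(NaHCO3) in each aliquot = 1.384 × 10^-3 mol (1:1 ratio)
n(NaHCO3) in the whole flask = 1.384 × 10^-3 × 100.0/25.00 = 5.537 × 10^-3 mol
mass of NaHCO3 = 5.537 × 10^-3 × 84.01 = 0.4652 g
% NaHCO3 = 0.4652 / 0.7397 × 100 = 62.89 %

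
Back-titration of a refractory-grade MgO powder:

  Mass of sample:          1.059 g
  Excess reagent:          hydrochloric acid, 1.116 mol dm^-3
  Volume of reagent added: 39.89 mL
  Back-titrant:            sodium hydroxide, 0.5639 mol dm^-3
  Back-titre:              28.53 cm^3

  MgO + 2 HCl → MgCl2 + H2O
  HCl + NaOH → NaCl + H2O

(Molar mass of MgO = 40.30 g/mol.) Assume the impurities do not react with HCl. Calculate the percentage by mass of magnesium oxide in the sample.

n(HCl) added = 0.03989 × 1.116 = 0.04452 mol
n(NaOH) used in back-titration = 0.02853 × 0.5639 = 0.01609 mol
n(HCl) left over = 0.01609 mol (1:1 ratio)
n(HCl) consumed by analyte = 0.04452 − 0.01609 = 0.02843 mol
From the 1:2 ratio, n(MgO) = 1/2 × 0.02843 = 0.01421 mol
mass of MgO = 0.01421 × 40.30 = 0.5728 g
% MgO = 0.5728 / 1.059 × 100 = 54.09 %

54.09 %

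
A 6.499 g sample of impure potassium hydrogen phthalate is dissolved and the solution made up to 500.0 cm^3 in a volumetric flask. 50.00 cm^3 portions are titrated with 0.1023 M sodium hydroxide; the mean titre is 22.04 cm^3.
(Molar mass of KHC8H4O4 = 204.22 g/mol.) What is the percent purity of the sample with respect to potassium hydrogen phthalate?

70.85 %

KHC8H4O4 + NaOH → KNaC8H4O4 + H2O
n(NaOH) per titration = 0.02204 × 0.1023 = 2.255 × 10^-3 mol
n(KHC8H4O4) in each aliquot = 2.255 × 10^-3 mol (1:1 ratio)
n(KHC8H4O4) in the whole flask = 2.255 × 10^-3 × 500.0/50.00 = 0.02255 mol
mass of KHC8H4O4 = 0.02255 × 204.22 = 4.605 g
% KHC8H4O4 = 4.605 / 6.499 × 100 = 70.85 %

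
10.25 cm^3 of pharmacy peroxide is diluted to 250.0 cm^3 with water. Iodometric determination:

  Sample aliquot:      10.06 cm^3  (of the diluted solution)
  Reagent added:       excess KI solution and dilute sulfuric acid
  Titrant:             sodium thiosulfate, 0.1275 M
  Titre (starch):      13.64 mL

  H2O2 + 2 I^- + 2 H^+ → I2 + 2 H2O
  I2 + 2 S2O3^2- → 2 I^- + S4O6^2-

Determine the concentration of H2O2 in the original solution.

2.108 M

n(S2O3^2-) = 0.01364 × 0.1275 = 1.739 × 10^-3 mol
n(I2) = n(S2O3^2-)/2 = 8.696 × 10^-4 mol
n(H2O2) in the aliquot = 8.696 × 10^-4 mol (1:1 ratio)
[H2O2]_dilute = 8.696 × 10^-4 / 0.01006 = 0.08644 mol/L
[H2O2]_original = 0.08644 × 250.0/10.25 = 2.108 mol/L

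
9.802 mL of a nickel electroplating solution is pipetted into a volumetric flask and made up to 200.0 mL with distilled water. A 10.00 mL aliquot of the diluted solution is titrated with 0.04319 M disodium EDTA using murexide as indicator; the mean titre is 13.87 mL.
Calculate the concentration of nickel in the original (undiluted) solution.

1.222 M

Ni^2+ + EDTA^4- → [Ni(EDTA)]^2-
n(EDTA) = 0.01387 × 0.04319 = 5.990 × 10^-4 mol
n(Ni2+) in the aliquot = 5.990 × 10^-4 mol (1:1 ratio)
[Ni2+]_dilute = 5.990 × 10^-4 / 0.01000 = 0.05990 mol/L
Dilution factor = 200.0 / 9.802 = 20.40
[Ni2+]_stock = 0.05990 × 20.40 = 1.222 mol/L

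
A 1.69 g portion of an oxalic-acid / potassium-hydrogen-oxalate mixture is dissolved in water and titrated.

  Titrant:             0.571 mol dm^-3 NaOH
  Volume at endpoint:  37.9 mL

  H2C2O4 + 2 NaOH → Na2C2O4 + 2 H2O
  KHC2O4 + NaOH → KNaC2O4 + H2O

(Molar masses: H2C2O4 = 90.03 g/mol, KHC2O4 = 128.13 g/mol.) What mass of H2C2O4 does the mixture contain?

n(NaOH) = 0.0379 × 0.571 = 0.0216 mol
Let x = n(H2C2O4), y = n(KHC2O4).
Titrant: 2x + 1y = 0.0216;  mass: 90.03x + 128.13y = 1.69
Solving, x = 6.51 × 10^-3 mol, y = 8.61 × 10^-3 mol
mass of H2C2O4 = 6.51 × 10^-3 × 90.03 = 0.586 g

0.586 g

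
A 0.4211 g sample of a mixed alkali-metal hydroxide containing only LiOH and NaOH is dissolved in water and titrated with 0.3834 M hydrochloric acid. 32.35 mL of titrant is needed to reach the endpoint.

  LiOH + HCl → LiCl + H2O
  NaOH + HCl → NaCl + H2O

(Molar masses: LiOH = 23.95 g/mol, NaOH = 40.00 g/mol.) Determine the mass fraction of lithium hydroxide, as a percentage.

26.58 %

n(HCl) = 0.03235 × 0.3834 = 0.01240 mol
Let x = n(LiOH), y = n(NaOH).
Titrant: 1x + 1y = 0.01240;  mass: 23.95x + 40.00y = 0.4211
Solving, x = 4.674 × 10^-3 mol, y = 7.729 × 10^-3 mol
mass of LiOH = 4.674 × 10^-3 × 23.95 = 0.1119 g
% LiOH = 0.1119 / 0.4211 × 100 = 26.58 %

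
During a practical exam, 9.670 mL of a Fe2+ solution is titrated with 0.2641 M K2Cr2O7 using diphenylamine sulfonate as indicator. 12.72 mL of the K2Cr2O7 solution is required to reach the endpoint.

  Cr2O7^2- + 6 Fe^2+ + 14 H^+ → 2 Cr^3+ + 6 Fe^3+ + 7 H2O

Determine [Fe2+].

n(K2Cr2O7) = 0.01272 L × 0.2641 mol/L = 3.359 × 10^-3 mol
From the 6:1 mole ratio, n(Fe2+) = 6/1 × 3.359 × 10^-3 = 0.02016 mol
[Fe2+] = 0.02016 mol / 0.009670 L = 2.084 mol/L

2.084 M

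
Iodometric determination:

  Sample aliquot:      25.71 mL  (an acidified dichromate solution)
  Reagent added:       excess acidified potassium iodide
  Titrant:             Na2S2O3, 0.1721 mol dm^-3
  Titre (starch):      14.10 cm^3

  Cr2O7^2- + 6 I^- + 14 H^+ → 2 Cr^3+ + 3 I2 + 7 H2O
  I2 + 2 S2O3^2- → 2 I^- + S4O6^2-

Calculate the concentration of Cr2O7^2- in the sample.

n(S2O3^2-) = 0.01410 × 0.1721 = 2.427 × 10^-3 mol
n(I2) = n(S2O3^2-)/2 = 1.213 × 10^-3 mol
From the 1:3 ratio, n(Cr2O7^2-) in the aliquot = 1/3 × 1.213 × 10^-3 = 4.044 × 10^-4 mol
[Cr2O7^2-] = 4.044 × 10^-4 / 0.02571 = 0.01573 mol/L

0.01573 mol/L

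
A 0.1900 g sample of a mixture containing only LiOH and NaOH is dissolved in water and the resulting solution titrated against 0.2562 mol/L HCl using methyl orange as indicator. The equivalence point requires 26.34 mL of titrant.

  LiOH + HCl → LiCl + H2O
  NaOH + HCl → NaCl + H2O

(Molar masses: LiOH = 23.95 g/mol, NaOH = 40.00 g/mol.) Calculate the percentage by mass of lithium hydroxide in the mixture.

62.78 %

n(HCl) = 0.02634 × 0.2562 = 6.748 × 10^-3 mol
Let x = n(LiOH), y = n(NaOH).
Titrant: 1x + 1y = 6.748 × 10^-3;  mass: 23.95x + 40.00y = 0.1900
Solving, x = 4.980 × 10^-3 mol, y = 1.768 × 10^-3 mol
mass of LiOH = 4.980 × 10^-3 × 23.95 = 0.1193 g
% LiOH = 0.1193 / 0.1900 × 100 = 62.78 %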